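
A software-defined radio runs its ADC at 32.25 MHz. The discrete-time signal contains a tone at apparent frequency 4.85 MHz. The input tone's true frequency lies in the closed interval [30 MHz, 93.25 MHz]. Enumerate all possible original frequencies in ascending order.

Frequencies that alias to 4.85 MHz are k·fs ± 4.85 MHz for integer k ≥ 0.
k=0: 4.85 MHz.
k=1: 27.4 MHz, 37.1 MHz.
k=2: 59.65 MHz, 69.35 MHz.
k=3: 91.9 MHz, 101.6 MHz.
k=4: 124.15 MHz, 133.85 MHz.
Within [30 MHz, 93.25 MHz]: 37.1 MHz, 59.65 MHz, 69.35 MHz, 91.9 MHz.

37.1 MHz, 59.65 MHz, 69.35 MHz, 91.9 MHz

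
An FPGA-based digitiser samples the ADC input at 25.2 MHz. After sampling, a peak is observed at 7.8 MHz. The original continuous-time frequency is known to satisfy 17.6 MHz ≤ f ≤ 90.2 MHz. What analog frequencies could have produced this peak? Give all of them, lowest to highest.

Frequencies that alias to 7.8 MHz are k·fs ± 7.8 MHz for integer k ≥ 0.
k=0: 7.8 MHz.
k=1: 17.4 MHz, 33 MHz.
k=2: 42.6 MHz, 58.2 MHz.
k=3: 67.8 MHz, 83.4 MHz.
k=4: 93 MHz, 108.6 MHz.
Within [17.6 MHz, 90.2 MHz]: 33 MHz, 42.6 MHz, 58.2 MHz, 67.8 MHz, 83.4 MHz.

33 MHz, 42.6 MHz, 58.2 MHz, 67.8 MHz, 83.4 MHz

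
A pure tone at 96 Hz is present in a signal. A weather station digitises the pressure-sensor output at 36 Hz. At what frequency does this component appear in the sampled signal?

96 Hz mod fs = 24 Hz.
24 Hz > fs/2 = 18 Hz, folds to fs − 24 Hz = 12 Hz.

12 Hz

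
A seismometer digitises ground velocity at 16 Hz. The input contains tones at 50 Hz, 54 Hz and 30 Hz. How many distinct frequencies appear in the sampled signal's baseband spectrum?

2

fs/2 = 8 Hz.
50 Hz mod fs = 2 Hz.
2 Hz ≤ fs/2 = 8 Hz, appears at 2 Hz.
54 Hz mod fs = 6 Hz.
6 Hz ≤ fs/2 = 8 Hz, appears at 6 Hz.
30 Hz mod fs = 14 Hz.
14 Hz > fs/2 = 8 Hz, folds to fs − 14 Hz = 2 Hz.
Distinct values: {2 Hz, 6 Hz} → 2.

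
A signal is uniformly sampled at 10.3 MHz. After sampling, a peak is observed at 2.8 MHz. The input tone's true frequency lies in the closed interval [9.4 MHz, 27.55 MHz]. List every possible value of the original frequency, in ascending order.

Frequencies that alias to 2.8 MHz are k·fs ± 2.8 MHz for integer k ≥ 0.
k=0: 2.8 MHz.
k=1: 7.5 MHz, 13.1 MHz.
k=2: 17.8 MHz, 23.4 MHz.
k=3: 28.1 MHz, 33.7 MHz.
Within [9.4 MHz, 27.55 MHz]: 13.1 MHz, 17.8 MHz, 23.4 MHz.

13.1 MHz, 17.8 MHz, 23.4 MHz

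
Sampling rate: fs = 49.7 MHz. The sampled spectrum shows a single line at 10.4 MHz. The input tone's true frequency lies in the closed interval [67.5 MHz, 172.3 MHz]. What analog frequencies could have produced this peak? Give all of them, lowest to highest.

Frequencies that alias to 10.4 MHz are k·fs ± 10.4 MHz for integer k ≥ 0.
k=0: 10.4 MHz.
k=1: 39.3 MHz, 60.1 MHz.
k=2: 89 MHz, 109.8 MHz.
k=3: 138.7 MHz, 159.5 MHz.
k=4: 188.4 MHz, 209.2 MHz.
Within [67.5 MHz, 172.3 MHz]: 89 MHz, 109.8 MHz, 138.7 MHz, 159.5 MHz.

89 MHz, 109.8 MHz, 138.7 MHz, 159.5 MHz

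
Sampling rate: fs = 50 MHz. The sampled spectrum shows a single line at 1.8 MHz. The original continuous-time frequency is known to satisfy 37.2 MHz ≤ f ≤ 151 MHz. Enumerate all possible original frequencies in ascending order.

Frequencies that alias to 1.8 MHz are k·fs ± 1.8 MHz for integer k ≥ 0.
k=0: 1.8 MHz.
k=1: 48.2 MHz, 51.8 MHz.
k=2: 98.2 MHz, 101.8 MHz.
k=3: 148.2 MHz, 151.8 MHz.
k=4: 198.2 MHz, 201.8 MHz.
Within [37.2 MHz, 151 MHz]: 48.2 MHz, 51.8 MHz, 98.2 MHz, 101.8 MHz, 148.2 MHz.

48.2 MHz, 51.8 MHz, 98.2 MHz, 101.8 MHz, 148.2 MHz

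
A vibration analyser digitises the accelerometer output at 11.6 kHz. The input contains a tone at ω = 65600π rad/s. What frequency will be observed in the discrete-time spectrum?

2 kHz

ω = 65600π rad/s → f = ω/(2π) = 32800 Hz = 32.8 kHz.
32.8 kHz mod fs = 9.6 kHz.
9.6 kHz > fs/2 = 5.8 kHz, folds to fs − 9.6 kHz = 2 kHz.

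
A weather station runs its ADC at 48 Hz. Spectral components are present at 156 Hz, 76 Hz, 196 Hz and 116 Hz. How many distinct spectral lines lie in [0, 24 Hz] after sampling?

3

fs/2 = 24 Hz.
156 Hz mod fs = 12 Hz.
12 Hz ≤ fs/2 = 24 Hz, appears at 12 Hz.
76 Hz mod fs = 28 Hz.
28 Hz > fs/2 = 24 Hz, folds to fs − 28 Hz = 20 Hz.
196 Hz mod fs = 4 Hz.
4 Hz ≤ fs/2 = 24 Hz, appears at 4 Hz.
116 Hz mod fs = 20 Hz.
20 Hz ≤ fs/2 = 24 Hz, appears at 20 Hz.
Distinct values: {4 Hz, 12 Hz, 20 Hz} → 3.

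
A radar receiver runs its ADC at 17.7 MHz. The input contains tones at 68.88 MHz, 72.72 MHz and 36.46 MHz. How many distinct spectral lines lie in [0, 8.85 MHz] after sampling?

2

fs/2 = 8.85 MHz.
68.88 MHz mod fs = 15.78 MHz.
15.78 MHz > fs/2 = 8.85 MHz, folds to fs − 15.78 MHz = 1.92 MHz.
72.72 MHz mod fs = 1.92 MHz.
1.92 MHz ≤ fs/2 = 8.85 MHz, appears at 1.92 MHz.
36.46 MHz mod fs = 1.06 MHz.
1.06 MHz ≤ fs/2 = 8.85 MHz, appears at 1.06 MHz.
Distinct values: {1.06 MHz, 1.92 MHz} → 2.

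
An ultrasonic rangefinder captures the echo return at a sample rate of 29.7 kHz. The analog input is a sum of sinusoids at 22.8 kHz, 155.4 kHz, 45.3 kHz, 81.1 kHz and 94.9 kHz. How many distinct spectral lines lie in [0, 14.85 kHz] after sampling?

fs/2 = 14.85 kHz.
22.8 kHz > fs/2 = 14.85 kHz, folds to fs − 22.8 kHz = 6.9 kHz.
155.4 kHz mod fs = 6.9 kHz.
6.9 kHz ≤ fs/2 = 14.85 kHz, appears at 6.9 kHz.
45.3 kHz mod fs = 15.6 kHz.
15.6 kHz > fs/2 = 14.85 kHz, folds to fs − 15.6 kHz = 14.1 kHz.
81.1 kHz mod fs = 21.7 kHz.
21.7 kHz > fs/2 = 14.85 kHz, folds to fs − 21.7 kHz = 8 kHz.
94.9 kHz mod fs = 5.8 kHz.
5.8 kHz ≤ fs/2 = 14.85 kHz, appears at 5.8 kHz.
Distinct values: {5.8 kHz, 6.9 kHz, 8 kHz, 14.1 kHz} → 4.

4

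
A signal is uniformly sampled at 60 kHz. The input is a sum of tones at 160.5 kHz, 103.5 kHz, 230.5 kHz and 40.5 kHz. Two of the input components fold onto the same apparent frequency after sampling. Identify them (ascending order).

40.5 kHz, 160.5 kHz

fs/2 = 30 kHz.
160.5 kHz mod fs = 40.5 kHz.
40.5 kHz > fs/2 = 30 kHz, folds to fs − 40.5 kHz = 19.5 kHz.
103.5 kHz mod fs = 43.5 kHz.
43.5 kHz > fs/2 = 30 kHz, folds to fs − 43.5 kHz = 16.5 kHz.
230.5 kHz mod fs = 50.5 kHz.
50.5 kHz > fs/2 = 30 kHz, folds to fs − 50.5 kHz = 9.5 kHz.
40.5 kHz > fs/2 = 30 kHz, folds to fs − 40.5 kHz = 19.5 kHz.
40.5 kHz and 160.5 kHz both map to 19.5 kHz.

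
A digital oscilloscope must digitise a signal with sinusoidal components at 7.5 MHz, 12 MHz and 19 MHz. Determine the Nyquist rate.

38 MHz

Highest-frequency component: 19 MHz.
Nyquist rate = 2 × 19 MHz = 38 MHz.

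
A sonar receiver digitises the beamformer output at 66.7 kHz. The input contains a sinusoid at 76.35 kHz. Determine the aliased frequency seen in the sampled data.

76.35 kHz mod fs = 9.65 kHz.
9.65 kHz ≤ fs/2 = 33.35 kHz, appears at 9.65 kHz.

9.65 kHz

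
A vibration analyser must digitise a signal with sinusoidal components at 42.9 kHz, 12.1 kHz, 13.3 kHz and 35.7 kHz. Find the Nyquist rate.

Highest-frequency component: 42.9 kHz.
Nyquist rate = 2 × 42.9 kHz = 85.8 kHz.

85.8 kHz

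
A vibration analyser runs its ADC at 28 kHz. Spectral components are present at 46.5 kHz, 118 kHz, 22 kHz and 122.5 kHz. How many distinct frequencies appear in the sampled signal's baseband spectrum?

3

fs/2 = 14 kHz.
46.5 kHz mod fs = 18.5 kHz.
18.5 kHz > fs/2 = 14 kHz, folds to fs − 18.5 kHz = 9.5 kHz.
118 kHz mod fs = 6 kHz.
6 kHz ≤ fs/2 = 14 kHz, appears at 6 kHz.
22 kHz > fs/2 = 14 kHz, folds to fs − 22 kHz = 6 kHz.
122.5 kHz mod fs = 10.5 kHz.
10.5 kHz ≤ fs/2 = 14 kHz, appears at 10.5 kHz.
Distinct values: {6 kHz, 9.5 kHz, 10.5 kHz} → 3.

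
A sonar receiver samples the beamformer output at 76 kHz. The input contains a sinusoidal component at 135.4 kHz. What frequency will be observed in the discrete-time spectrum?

135.4 kHz mod fs = 59.4 kHz.
59.4 kHz > fs/2 = 38 kHz, folds to fs − 59.4 kHz = 16.6 kHz.

16.6 kHz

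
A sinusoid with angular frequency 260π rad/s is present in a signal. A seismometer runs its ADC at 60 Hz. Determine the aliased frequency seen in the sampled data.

ω = 260π rad/s → f = ω/(2π) = 130 Hz.
130 Hz mod fs = 10 Hz.
10 Hz ≤ fs/2 = 30 Hz, appears at 10 Hz.

10 Hz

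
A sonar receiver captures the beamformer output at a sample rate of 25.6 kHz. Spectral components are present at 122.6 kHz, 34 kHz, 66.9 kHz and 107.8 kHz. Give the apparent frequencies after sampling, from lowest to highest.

5.4 kHz, 8.4 kHz, 9.9 kHz

fs/2 = 12.8 kHz.
122.6 kHz mod fs = 20.2 kHz.
20.2 kHz > fs/2 = 12.8 kHz, folds to fs − 20.2 kHz = 5.4 kHz.
34 kHz mod fs = 8.4 kHz.
8.4 kHz ≤ fs/2 = 12.8 kHz, appears at 8.4 kHz.
66.9 kHz mod fs = 15.7 kHz.
15.7 kHz > fs/2 = 12.8 kHz, folds to fs − 15.7 kHz = 9.9 kHz.
107.8 kHz mod fs = 5.4 kHz.
5.4 kHz ≤ fs/2 = 12.8 kHz, appears at 5.4 kHz.
Distinct values: {5.4 kHz, 8.4 kHz, 9.9 kHz}.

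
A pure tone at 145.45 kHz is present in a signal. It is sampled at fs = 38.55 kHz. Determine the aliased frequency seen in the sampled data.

8.75 kHz

145.45 kHz mod fs = 29.8 kHz.
29.8 kHz > fs/2 = 19.275 kHz, folds to fs − 29.8 kHz = 8.75 kHz.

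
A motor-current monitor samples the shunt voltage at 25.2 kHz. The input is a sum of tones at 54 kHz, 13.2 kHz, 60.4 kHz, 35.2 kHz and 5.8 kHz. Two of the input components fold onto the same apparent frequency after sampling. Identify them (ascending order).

fs/2 = 12.6 kHz.
54 kHz mod fs = 3.6 kHz.
3.6 kHz ≤ fs/2 = 12.6 kHz, appears at 3.6 kHz.
13.2 kHz > fs/2 = 12.6 kHz, folds to fs − 13.2 kHz = 12 kHz.
60.4 kHz mod fs = 10 kHz.
10 kHz ≤ fs/2 = 12.6 kHz, appears at 10 kHz.
35.2 kHz mod fs = 10 kHz.
10 kHz ≤ fs/2 = 12.6 kHz, appears at 10 kHz.
5.8 kHz ≤ fs/2 = 12.6 kHz, passes unchanged.
35.2 kHz and 60.4 kHz both map to 10 kHz.

35.2 kHz, 60.4 kHz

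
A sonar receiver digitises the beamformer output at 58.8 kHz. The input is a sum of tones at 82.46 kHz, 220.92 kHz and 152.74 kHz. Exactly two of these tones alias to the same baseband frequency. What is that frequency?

23.66 kHz

fs/2 = 29.4 kHz.
82.46 kHz mod fs = 23.66 kHz.
23.66 kHz ≤ fs/2 = 29.4 kHz, appears at 23.66 kHz.
220.92 kHz mod fs = 44.52 kHz.
44.52 kHz > fs/2 = 29.4 kHz, folds to fs − 44.52 kHz = 14.28 kHz.
152.74 kHz mod fs = 35.14 kHz.
35.14 kHz > fs/2 = 29.4 kHz, folds to fs − 35.14 kHz = 23.66 kHz.
82.46 kHz and 152.74 kHz both map to 23.66 kHz.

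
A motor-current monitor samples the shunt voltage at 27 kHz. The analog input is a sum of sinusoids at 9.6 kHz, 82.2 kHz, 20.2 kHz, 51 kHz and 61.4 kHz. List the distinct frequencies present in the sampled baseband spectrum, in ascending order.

1.2 kHz, 3 kHz, 6.8 kHz, 7.4 kHz, 9.6 kHz

fs/2 = 13.5 kHz.
9.6 kHz ≤ fs/2 = 13.5 kHz, passes unchanged.
82.2 kHz mod fs = 1.2 kHz.
1.2 kHz ≤ fs/2 = 13.5 kHz, appears at 1.2 kHz.
20.2 kHz > fs/2 = 13.5 kHz, folds to fs − 20.2 kHz = 6.8 kHz.
51 kHz mod fs = 24 kHz.
24 kHz > fs/2 = 13.5 kHz, folds to fs − 24 kHz = 3 kHz.
61.4 kHz mod fs = 7.4 kHz.
7.4 kHz ≤ fs/2 = 13.5 kHz, appears at 7.4 kHz.
Distinct values: {1.2 kHz, 3 kHz, 6.8 kHz, 7.4 kHz, 9.6 kHz}.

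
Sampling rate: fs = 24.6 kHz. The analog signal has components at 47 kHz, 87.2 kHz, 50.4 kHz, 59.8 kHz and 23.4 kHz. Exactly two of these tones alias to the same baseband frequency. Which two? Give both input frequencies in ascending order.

fs/2 = 12.3 kHz.
47 kHz mod fs = 22.4 kHz.
22.4 kHz > fs/2 = 12.3 kHz, folds to fs − 22.4 kHz = 2.2 kHz.
87.2 kHz mod fs = 13.4 kHz.
13.4 kHz > fs/2 = 12.3 kHz, folds to fs − 13.4 kHz = 11.2 kHz.
50.4 kHz mod fs = 1.2 kHz.
1.2 kHz ≤ fs/2 = 12.3 kHz, appears at 1.2 kHz.
59.8 kHz mod fs = 10.6 kHz.
10.6 kHz ≤ fs/2 = 12.3 kHz, appears at 10.6 kHz.
23.4 kHz > fs/2 = 12.3 kHz, folds to fs − 23.4 kHz = 1.2 kHz.
23.4 kHz and 50.4 kHz both map to 1.2 kHz.

23.4 kHz, 50.4 kHz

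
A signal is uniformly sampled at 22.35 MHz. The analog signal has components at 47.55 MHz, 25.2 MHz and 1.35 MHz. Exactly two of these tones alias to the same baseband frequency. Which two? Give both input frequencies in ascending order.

25.2 MHz, 47.55 MHz

fs/2 = 11.175 MHz.
47.55 MHz mod fs = 2.85 MHz.
2.85 MHz ≤ fs/2 = 11.175 MHz, appears at 2.85 MHz.
25.2 MHz mod fs = 2.85 MHz.
2.85 MHz ≤ fs/2 = 11.175 MHz, appears at 2.85 MHz.
1.35 MHz ≤ fs/2 = 11.175 MHz, passes unchanged.
25.2 MHz and 47.55 MHz both map to 2.85 MHz.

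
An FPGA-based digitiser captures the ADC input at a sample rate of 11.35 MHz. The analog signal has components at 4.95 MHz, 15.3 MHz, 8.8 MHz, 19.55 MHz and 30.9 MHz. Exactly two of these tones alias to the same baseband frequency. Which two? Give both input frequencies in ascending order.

19.55 MHz, 30.9 MHz

fs/2 = 5.675 MHz.
4.95 MHz ≤ fs/2 = 5.675 MHz, passes unchanged.
15.3 MHz mod fs = 3.95 MHz.
3.95 MHz ≤ fs/2 = 5.675 MHz, appears at 3.95 MHz.
8.8 MHz > fs/2 = 5.675 MHz, folds to fs − 8.8 MHz = 2.55 MHz.
19.55 MHz mod fs = 8.2 MHz.
8.2 MHz > fs/2 = 5.675 MHz, folds to fs − 8.2 MHz = 3.15 MHz.
30.9 MHz mod fs = 8.2 MHz.
8.2 MHz > fs/2 = 5.675 MHz, folds to fs − 8.2 MHz = 3.15 MHz.
19.55 MHz and 30.9 MHz both map to 3.15 MHz.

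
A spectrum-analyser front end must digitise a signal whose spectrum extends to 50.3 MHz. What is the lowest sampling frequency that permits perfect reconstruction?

Nyquist rate = 2 × 50.3 MHz = 100.6 MHz.

100.6 MHz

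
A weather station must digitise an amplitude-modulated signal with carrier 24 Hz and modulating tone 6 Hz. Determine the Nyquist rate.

AM sidebands sit at fc ± fm = 18 Hz and 30 Hz.
Highest-frequency component: 30 Hz.
Nyquist rate = 2 × 30 Hz = 60 Hz.

60 Hz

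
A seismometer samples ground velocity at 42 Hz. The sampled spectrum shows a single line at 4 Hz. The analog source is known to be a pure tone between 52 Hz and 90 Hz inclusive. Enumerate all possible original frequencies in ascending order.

Frequencies that alias to 4 Hz are k·fs ± 4 Hz for integer k ≥ 0.
k=0: 4 Hz.
k=1: 38 Hz, 46 Hz.
k=2: 80 Hz, 88 Hz.
k=3: 122 Hz, 130 Hz.
Within [52 Hz, 90 Hz]: 80 Hz, 88 Hz.

80 Hz, 88 Hz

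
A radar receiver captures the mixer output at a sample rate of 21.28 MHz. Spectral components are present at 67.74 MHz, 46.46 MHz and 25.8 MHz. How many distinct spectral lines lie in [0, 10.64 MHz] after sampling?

2

fs/2 = 10.64 MHz.
67.74 MHz mod fs = 3.9 MHz.
3.9 MHz ≤ fs/2 = 10.64 MHz, appears at 3.9 MHz.
46.46 MHz mod fs = 3.9 MHz.
3.9 MHz ≤ fs/2 = 10.64 MHz, appears at 3.9 MHz.
25.8 MHz mod fs = 4.52 MHz.
4.52 MHz ≤ fs/2 = 10.64 MHz, appears at 4.52 MHz.
Distinct values: {3.9 MHz, 4.52 MHz} → 2.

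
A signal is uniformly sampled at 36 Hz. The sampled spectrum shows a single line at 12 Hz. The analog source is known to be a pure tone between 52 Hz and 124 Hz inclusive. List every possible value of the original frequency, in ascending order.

60 Hz, 84 Hz, 96 Hz, 120 Hz

Frequencies that alias to 12 Hz are k·fs ± 12 Hz for integer k ≥ 0.
k=0: 12 Hz.
k=1: 24 Hz, 48 Hz.
k=2: 60 Hz, 84 Hz.
k=3: 96 Hz, 120 Hz.
k=4: 132 Hz, 156 Hz.
Within [52 Hz, 124 Hz]: 60 Hz, 84 Hz, 96 Hz, 120 Hz.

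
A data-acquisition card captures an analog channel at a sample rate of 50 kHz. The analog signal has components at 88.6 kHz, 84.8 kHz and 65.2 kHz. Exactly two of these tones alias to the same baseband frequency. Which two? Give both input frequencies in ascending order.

65.2 kHz, 84.8 kHz

fs/2 = 25 kHz.
88.6 kHz mod fs = 38.6 kHz.
38.6 kHz > fs/2 = 25 kHz, folds to fs − 38.6 kHz = 11.4 kHz.
84.8 kHz mod fs = 34.8 kHz.
34.8 kHz > fs/2 = 25 kHz, folds to fs − 34.8 kHz = 15.2 kHz.
65.2 kHz mod fs = 15.2 kHz.
15.2 kHz ≤ fs/2 = 25 kHz, appears at 15.2 kHz.
65.2 kHz and 84.8 kHz both map to 15.2 kHz.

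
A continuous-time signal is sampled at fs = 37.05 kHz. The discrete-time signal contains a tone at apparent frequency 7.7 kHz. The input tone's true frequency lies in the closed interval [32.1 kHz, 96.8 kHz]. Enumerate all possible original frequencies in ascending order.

Frequencies that alias to 7.7 kHz are k·fs ± 7.7 kHz for integer k ≥ 0.
k=0: 7.7 kHz.
k=1: 29.35 kHz, 44.75 kHz.
k=2: 66.4 kHz, 81.8 kHz.
k=3: 103.45 kHz, 118.85 kHz.
Within [32.1 kHz, 96.8 kHz]: 44.75 kHz, 66.4 kHz, 81.8 kHz.

44.75 kHz, 66.4 kHz, 81.8 kHz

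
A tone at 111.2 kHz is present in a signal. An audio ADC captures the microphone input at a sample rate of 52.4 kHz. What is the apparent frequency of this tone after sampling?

6.4 kHz

111.2 kHz mod fs = 6.4 kHz.
6.4 kHz ≤ fs/2 = 26.2 kHz, appears at 6.4 kHz.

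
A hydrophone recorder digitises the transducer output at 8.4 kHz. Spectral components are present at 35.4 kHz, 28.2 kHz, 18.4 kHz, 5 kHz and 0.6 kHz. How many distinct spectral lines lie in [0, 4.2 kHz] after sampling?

fs/2 = 4.2 kHz.
35.4 kHz mod fs = 1.8 kHz.
1.8 kHz ≤ fs/2 = 4.2 kHz, appears at 1.8 kHz.
28.2 kHz mod fs = 3 kHz.
3 kHz ≤ fs/2 = 4.2 kHz, appears at 3 kHz.
18.4 kHz mod fs = 1.6 kHz.
1.6 kHz ≤ fs/2 = 4.2 kHz, appears at 1.6 kHz.
5 kHz > fs/2 = 4.2 kHz, folds to fs − 5 kHz = 3.4 kHz.
0.6 kHz ≤ fs/2 = 4.2 kHz, passes unchanged.
Distinct values: {0.6 kHz, 1.6 kHz, 1.8 kHz, 3 kHz, 3.4 kHz} → 5.

5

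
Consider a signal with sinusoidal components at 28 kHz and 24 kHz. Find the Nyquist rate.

56 kHz

Highest-frequency component: 28 kHz.
Nyquist rate = 2 × 28 kHz = 56 kHz.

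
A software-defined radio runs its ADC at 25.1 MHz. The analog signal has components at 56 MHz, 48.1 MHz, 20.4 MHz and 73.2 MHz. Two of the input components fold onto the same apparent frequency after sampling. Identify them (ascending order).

fs/2 = 12.55 MHz.
56 MHz mod fs = 5.8 MHz.
5.8 MHz ≤ fs/2 = 12.55 MHz, appears at 5.8 MHz.
48.1 MHz mod fs = 23 MHz.
23 MHz > fs/2 = 12.55 MHz, folds to fs − 23 MHz = 2.1 MHz.
20.4 MHz > fs/2 = 12.55 MHz, folds to fs − 20.4 MHz = 4.7 MHz.
73.2 MHz mod fs = 23 MHz.
23 MHz > fs/2 = 12.55 MHz, folds to fs − 23 MHz = 2.1 MHz.
48.1 MHz and 73.2 MHz both map to 2.1 MHz.

48.1 MHz, 73.2 MHz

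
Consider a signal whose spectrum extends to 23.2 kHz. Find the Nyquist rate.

46.4 kHz

Nyquist rate = 2 × 23.2 kHz = 46.4 kHz.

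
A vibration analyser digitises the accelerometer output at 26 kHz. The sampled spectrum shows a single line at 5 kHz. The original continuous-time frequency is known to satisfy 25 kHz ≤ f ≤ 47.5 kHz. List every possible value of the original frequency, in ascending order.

31 kHz, 47 kHz

Frequencies that alias to 5 kHz are k·fs ± 5 kHz for integer k ≥ 0.
k=0: 5 kHz.
k=1: 21 kHz, 31 kHz.
k=2: 47 kHz, 57 kHz.
k=3: 73 kHz, 83 kHz.
Within [25 kHz, 47.5 kHz]: 31 kHz, 47 kHz.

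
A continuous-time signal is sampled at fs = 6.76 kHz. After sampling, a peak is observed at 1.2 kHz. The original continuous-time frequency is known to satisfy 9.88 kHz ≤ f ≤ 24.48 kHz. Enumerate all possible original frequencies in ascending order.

Frequencies that alias to 1.2 kHz are k·fs ± 1.2 kHz for integer k ≥ 0.
k=0: 1.2 kHz.
k=1: 5.56 kHz, 7.96 kHz.
k=2: 12.32 kHz, 14.72 kHz.
k=3: 19.08 kHz, 21.48 kHz.
k=4: 25.84 kHz, 28.24 kHz.
Within [9.88 kHz, 24.48 kHz]: 12.32 kHz, 14.72 kHz, 19.08 kHz, 21.48 kHz.

12.32 kHz, 14.72 kHz, 19.08 kHz, 21.48 kHz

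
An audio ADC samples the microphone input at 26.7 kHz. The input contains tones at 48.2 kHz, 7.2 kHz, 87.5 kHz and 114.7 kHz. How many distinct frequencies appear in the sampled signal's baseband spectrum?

fs/2 = 13.35 kHz.
48.2 kHz mod fs = 21.5 kHz.
21.5 kHz > fs/2 = 13.35 kHz, folds to fs − 21.5 kHz = 5.2 kHz.
7.2 kHz ≤ fs/2 = 13.35 kHz, passes unchanged.
87.5 kHz mod fs = 7.4 kHz.
7.4 kHz ≤ fs/2 = 13.35 kHz, appears at 7.4 kHz.
114.7 kHz mod fs = 7.9 kHz.
7.9 kHz ≤ fs/2 = 13.35 kHz, appears at 7.9 kHz.
Distinct values: {5.2 kHz, 7.2 kHz, 7.4 kHz, 7.9 kHz} → 4.

4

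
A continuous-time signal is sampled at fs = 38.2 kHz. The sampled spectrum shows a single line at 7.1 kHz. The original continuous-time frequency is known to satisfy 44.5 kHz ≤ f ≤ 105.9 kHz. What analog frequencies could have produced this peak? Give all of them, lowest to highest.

Frequencies that alias to 7.1 kHz are k·fs ± 7.1 kHz for integer k ≥ 0.
k=0: 7.1 kHz.
k=1: 31.1 kHz, 45.3 kHz.
k=2: 69.3 kHz, 83.5 kHz.
k=3: 107.5 kHz, 121.7 kHz.
Within [44.5 kHz, 105.9 kHz]: 45.3 kHz, 69.3 kHz, 83.5 kHz.

45.3 kHz, 69.3 kHz, 83.5 kHz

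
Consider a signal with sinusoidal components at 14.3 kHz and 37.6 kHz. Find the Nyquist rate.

Highest-frequency component: 37.6 kHz.
Nyquist rate = 2 × 37.6 kHz = 75.2 kHz.

75.2 kHz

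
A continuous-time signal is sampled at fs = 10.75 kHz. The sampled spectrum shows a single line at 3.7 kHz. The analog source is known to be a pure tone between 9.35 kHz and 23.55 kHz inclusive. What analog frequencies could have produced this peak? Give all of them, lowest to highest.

14.45 kHz, 17.8 kHz

Frequencies that alias to 3.7 kHz are k·fs ± 3.7 kHz for integer k ≥ 0.
k=0: 3.7 kHz.
k=1: 7.05 kHz, 14.45 kHz.
k=2: 17.8 kHz, 25.2 kHz.
k=3: 28.55 kHz, 35.95 kHz.
Within [9.35 kHz, 23.55 kHz]: 14.45 kHz, 17.8 kHz.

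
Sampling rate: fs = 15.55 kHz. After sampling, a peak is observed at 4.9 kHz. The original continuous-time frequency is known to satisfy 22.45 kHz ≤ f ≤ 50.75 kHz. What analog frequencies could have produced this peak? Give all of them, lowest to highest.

Frequencies that alias to 4.9 kHz are k·fs ± 4.9 kHz for integer k ≥ 0.
k=0: 4.9 kHz.
k=1: 10.65 kHz, 20.45 kHz.
k=2: 26.2 kHz, 36 kHz.
k=3: 41.75 kHz, 51.55 kHz.
k=4: 57.3 kHz, 67.1 kHz.
Within [22.45 kHz, 50.75 kHz]: 26.2 kHz, 36 kHz, 41.75 kHz.

26.2 kHz, 36 kHz, 41.75 kHz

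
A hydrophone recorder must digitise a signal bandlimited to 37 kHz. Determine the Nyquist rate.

74 kHz

Nyquist rate = 2 × 37 kHz = 74 kHz.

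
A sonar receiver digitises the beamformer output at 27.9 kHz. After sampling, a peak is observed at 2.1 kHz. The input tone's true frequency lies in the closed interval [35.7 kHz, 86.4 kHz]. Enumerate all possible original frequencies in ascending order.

Frequencies that alias to 2.1 kHz are k·fs ± 2.1 kHz for integer k ≥ 0.
k=0: 2.1 kHz.
k=1: 25.8 kHz, 30 kHz.
k=2: 53.7 kHz, 57.9 kHz.
k=3: 81.6 kHz, 85.8 kHz.
k=4: 109.5 kHz, 113.7 kHz.
Within [35.7 kHz, 86.4 kHz]: 53.7 kHz, 57.9 kHz, 81.6 kHz, 85.8 kHz.

53.7 kHz, 57.9 kHz, 81.6 kHz, 85.8 kHz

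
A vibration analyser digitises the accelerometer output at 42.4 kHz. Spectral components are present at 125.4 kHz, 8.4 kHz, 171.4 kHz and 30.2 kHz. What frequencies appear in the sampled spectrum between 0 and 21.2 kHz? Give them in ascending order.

1.8 kHz, 8.4 kHz, 12.2 kHz

fs/2 = 21.2 kHz.
125.4 kHz mod fs = 40.6 kHz.
40.6 kHz > fs/2 = 21.2 kHz, folds to fs − 40.6 kHz = 1.8 kHz.
8.4 kHz ≤ fs/2 = 21.2 kHz, passes unchanged.
171.4 kHz mod fs = 1.8 kHz.
1.8 kHz ≤ fs/2 = 21.2 kHz, appears at 1.8 kHz.
30.2 kHz > fs/2 = 21.2 kHz, folds to fs − 30.2 kHz = 12.2 kHz.
Distinct values: {1.8 kHz, 8.4 kHz, 12.2 kHz}.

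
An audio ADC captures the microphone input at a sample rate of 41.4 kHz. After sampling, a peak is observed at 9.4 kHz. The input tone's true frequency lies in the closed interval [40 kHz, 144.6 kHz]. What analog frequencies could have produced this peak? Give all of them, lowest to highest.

50.8 kHz, 73.4 kHz, 92.2 kHz, 114.8 kHz, 133.6 kHz

Frequencies that alias to 9.4 kHz are k·fs ± 9.4 kHz for integer k ≥ 0.
k=0: 9.4 kHz.
k=1: 32 kHz, 50.8 kHz.
k=2: 73.4 kHz, 92.2 kHz.
k=3: 114.8 kHz, 133.6 kHz.
k=4: 156.2 kHz, 175 kHz.
Within [40 kHz, 144.6 kHz]: 50.8 kHz, 73.4 kHz, 92.2 kHz, 114.8 kHz, 133.6 kHz.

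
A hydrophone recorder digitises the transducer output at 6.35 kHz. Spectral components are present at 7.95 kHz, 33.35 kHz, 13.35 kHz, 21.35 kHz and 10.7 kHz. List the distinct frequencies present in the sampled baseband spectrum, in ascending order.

fs/2 = 3.175 kHz.
7.95 kHz mod fs = 1.6 kHz.
1.6 kHz ≤ fs/2 = 3.175 kHz, appears at 1.6 kHz.
33.35 kHz mod fs = 1.6 kHz.
1.6 kHz ≤ fs/2 = 3.175 kHz, appears at 1.6 kHz.
13.35 kHz mod fs = 0.65 kHz.
0.65 kHz ≤ fs/2 = 3.175 kHz, appears at 0.65 kHz.
21.35 kHz mod fs = 2.3 kHz.
2.3 kHz ≤ fs/2 = 3.175 kHz, appears at 2.3 kHz.
10.7 kHz mod fs = 4.35 kHz.
4.35 kHz > fs/2 = 3.175 kHz, folds to fs − 4.35 kHz = 2 kHz.
Distinct values: {0.65 kHz, 1.6 kHz, 2 kHz, 2.3 kHz}.

0.65 kHz, 1.6 kHz, 2 kHz, 2.3 kHz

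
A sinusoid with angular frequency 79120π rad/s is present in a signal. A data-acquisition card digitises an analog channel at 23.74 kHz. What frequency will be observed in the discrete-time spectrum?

7.92 kHz

ω = 79120π rad/s → f = ω/(2π) = 39560 Hz = 39.56 kHz.
39.56 kHz mod fs = 15.82 kHz.
15.82 kHz > fs/2 = 11.87 kHz, folds to fs − 15.82 kHz = 7.92 kHz.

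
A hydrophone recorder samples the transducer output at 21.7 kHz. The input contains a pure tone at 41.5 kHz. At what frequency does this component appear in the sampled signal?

41.5 kHz mod fs = 19.8 kHz.
19.8 kHz > fs/2 = 10.85 kHz, folds to fs − 19.8 kHz = 1.9 kHz.

1.9 kHz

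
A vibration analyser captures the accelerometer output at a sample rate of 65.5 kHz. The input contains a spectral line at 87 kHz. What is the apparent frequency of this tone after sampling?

21.5 kHz

87 kHz mod fs = 21.5 kHz.
21.5 kHz ≤ fs/2 = 32.75 kHz, appears at 21.5 kHz.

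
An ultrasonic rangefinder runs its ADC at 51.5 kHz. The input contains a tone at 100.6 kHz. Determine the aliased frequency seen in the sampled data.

100.6 kHz mod fs = 49.1 kHz.
49.1 kHz > fs/2 = 25.75 kHz, folds to fs − 49.1 kHz = 2.4 kHz.

2.4 kHz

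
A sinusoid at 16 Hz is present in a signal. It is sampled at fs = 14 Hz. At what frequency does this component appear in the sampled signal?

16 Hz mod fs = 2 Hz.
2 Hz ≤ fs/2 = 7 Hz, appears at 2 Hz.

2 Hz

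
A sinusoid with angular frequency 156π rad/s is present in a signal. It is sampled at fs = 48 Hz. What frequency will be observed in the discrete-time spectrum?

18 Hz

ω = 156π rad/s → f = ω/(2π) = 78 Hz.
78 Hz mod fs = 30 Hz.
30 Hz > fs/2 = 24 Hz, folds to fs − 30 Hz = 18 Hz.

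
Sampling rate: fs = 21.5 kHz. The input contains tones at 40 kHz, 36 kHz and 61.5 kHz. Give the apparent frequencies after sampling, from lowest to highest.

3 kHz, 7 kHz

fs/2 = 10.75 kHz.
40 kHz mod fs = 18.5 kHz.
18.5 kHz > fs/2 = 10.75 kHz, folds to fs − 18.5 kHz = 3 kHz.
36 kHz mod fs = 14.5 kHz.
14.5 kHz > fs/2 = 10.75 kHz, folds to fs − 14.5 kHz = 7 kHz.
61.5 kHz mod fs = 18.5 kHz.
18.5 kHz > fs/2 = 10.75 kHz, folds to fs − 18.5 kHz = 3 kHz.
Distinct values: {3 kHz, 7 kHz}.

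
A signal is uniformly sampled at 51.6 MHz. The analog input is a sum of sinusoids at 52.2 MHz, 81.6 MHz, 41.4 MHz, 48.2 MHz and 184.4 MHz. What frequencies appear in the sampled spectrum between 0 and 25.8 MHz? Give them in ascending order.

0.6 MHz, 3.4 MHz, 10.2 MHz, 21.6 MHz, 22 MHz

fs/2 = 25.8 MHz.
52.2 MHz mod fs = 0.6 MHz.
0.6 MHz ≤ fs/2 = 25.8 MHz, appears at 0.6 MHz.
81.6 MHz mod fs = 30 MHz.
30 MHz > fs/2 = 25.8 MHz, folds to fs − 30 MHz = 21.6 MHz.
41.4 MHz > fs/2 = 25.8 MHz, folds to fs − 41.4 MHz = 10.2 MHz.
48.2 MHz > fs/2 = 25.8 MHz, folds to fs − 48.2 MHz = 3.4 MHz.
184.4 MHz mod fs = 29.6 MHz.
29.6 MHz > fs/2 = 25.8 MHz, folds to fs − 29.6 MHz = 22 MHz.
Distinct values: {0.6 MHz, 3.4 MHz, 10.2 MHz, 21.6 MHz, 22 MHz}.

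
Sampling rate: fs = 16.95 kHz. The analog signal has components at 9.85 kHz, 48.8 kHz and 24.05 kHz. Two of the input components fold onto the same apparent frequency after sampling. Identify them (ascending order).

fs/2 = 8.475 kHz.
9.85 kHz > fs/2 = 8.475 kHz, folds to fs − 9.85 kHz = 7.1 kHz.
48.8 kHz mod fs = 14.9 kHz.
14.9 kHz > fs/2 = 8.475 kHz, folds to fs − 14.9 kHz = 2.05 kHz.
24.05 kHz mod fs = 7.1 kHz.
7.1 kHz ≤ fs/2 = 8.475 kHz, appears at 7.1 kHz.
9.85 kHz and 24.05 kHz both map to 7.1 kHz.

9.85 kHz, 24.05 kHz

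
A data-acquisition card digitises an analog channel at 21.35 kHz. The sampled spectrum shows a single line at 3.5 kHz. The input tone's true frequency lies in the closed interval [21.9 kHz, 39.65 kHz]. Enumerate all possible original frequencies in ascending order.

Frequencies that alias to 3.5 kHz are k·fs ± 3.5 kHz for integer k ≥ 0.
k=0: 3.5 kHz.
k=1: 17.85 kHz, 24.85 kHz.
k=2: 39.2 kHz, 46.2 kHz.
k=3: 60.55 kHz, 67.55 kHz.
Within [21.9 kHz, 39.65 kHz]: 24.85 kHz, 39.2 kHz.

24.85 kHz, 39.2 kHz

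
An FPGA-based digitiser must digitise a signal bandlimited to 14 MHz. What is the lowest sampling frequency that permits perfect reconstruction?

28 MHz

Nyquist rate = 2 × 14 MHz = 28 MHz.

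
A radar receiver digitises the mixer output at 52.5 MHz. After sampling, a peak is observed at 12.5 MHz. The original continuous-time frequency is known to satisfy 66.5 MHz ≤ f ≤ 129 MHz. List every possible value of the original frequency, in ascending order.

92.5 MHz, 117.5 MHz

Frequencies that alias to 12.5 MHz are k·fs ± 12.5 MHz for integer k ≥ 0.
k=0: 12.5 MHz.
k=1: 40 MHz, 65 MHz.
k=2: 92.5 MHz, 117.5 MHz.
k=3: 145 MHz, 170 MHz.
Within [66.5 MHz, 129 MHz]: 92.5 MHz, 117.5 MHz.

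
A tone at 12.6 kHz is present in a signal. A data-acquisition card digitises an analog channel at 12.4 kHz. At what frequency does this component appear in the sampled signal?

12.6 kHz mod fs = 0.2 kHz.
0.2 kHz ≤ fs/2 = 6.2 kHz, appears at 0.2 kHz.

0.2 kHz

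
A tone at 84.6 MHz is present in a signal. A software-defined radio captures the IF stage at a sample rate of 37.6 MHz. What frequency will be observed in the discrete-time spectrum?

84.6 MHz mod fs = 9.4 MHz.
9.4 MHz ≤ fs/2 = 18.8 MHz, appears at 9.4 MHz.

9.4 MHz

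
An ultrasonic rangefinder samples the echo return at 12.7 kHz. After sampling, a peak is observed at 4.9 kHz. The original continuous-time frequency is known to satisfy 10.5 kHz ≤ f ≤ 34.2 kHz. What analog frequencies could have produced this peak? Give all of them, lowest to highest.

Frequencies that alias to 4.9 kHz are k·fs ± 4.9 kHz for integer k ≥ 0.
k=0: 4.9 kHz.
k=1: 7.8 kHz, 17.6 kHz.
k=2: 20.5 kHz, 30.3 kHz.
k=3: 33.2 kHz, 43 kHz.
k=4: 45.9 kHz, 55.7 kHz.
Within [10.5 kHz, 34.2 kHz]: 17.6 kHz, 20.5 kHz, 30.3 kHz, 33.2 kHz.

17.6 kHz, 20.5 kHz, 30.3 kHz, 33.2 kHz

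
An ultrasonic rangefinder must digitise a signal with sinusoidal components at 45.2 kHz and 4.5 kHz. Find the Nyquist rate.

90.4 kHz

Highest-frequency component: 45.2 kHz.
Nyquist rate = 2 × 45.2 kHz = 90.4 kHz.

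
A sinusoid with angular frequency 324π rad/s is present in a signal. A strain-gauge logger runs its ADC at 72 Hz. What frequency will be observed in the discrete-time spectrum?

ω = 324π rad/s → f = ω/(2π) = 162 Hz.
162 Hz mod fs = 18 Hz.
18 Hz ≤ fs/2 = 36 Hz, appears at 18 Hz.

18 Hz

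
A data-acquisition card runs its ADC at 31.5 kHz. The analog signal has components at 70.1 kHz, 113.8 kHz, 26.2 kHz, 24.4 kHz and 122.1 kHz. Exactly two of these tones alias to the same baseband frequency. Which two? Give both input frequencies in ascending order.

fs/2 = 15.75 kHz.
70.1 kHz mod fs = 7.1 kHz.
7.1 kHz ≤ fs/2 = 15.75 kHz, appears at 7.1 kHz.
113.8 kHz mod fs = 19.3 kHz.
19.3 kHz > fs/2 = 15.75 kHz, folds to fs − 19.3 kHz = 12.2 kHz.
26.2 kHz > fs/2 = 15.75 kHz, folds to fs − 26.2 kHz = 5.3 kHz.
24.4 kHz > fs/2 = 15.75 kHz, folds to fs − 24.4 kHz = 7.1 kHz.
122.1 kHz mod fs = 27.6 kHz.
27.6 kHz > fs/2 = 15.75 kHz, folds to fs − 27.6 kHz = 3.9 kHz.
24.4 kHz and 70.1 kHz both map to 7.1 kHz.

24.4 kHz, 70.1 kHz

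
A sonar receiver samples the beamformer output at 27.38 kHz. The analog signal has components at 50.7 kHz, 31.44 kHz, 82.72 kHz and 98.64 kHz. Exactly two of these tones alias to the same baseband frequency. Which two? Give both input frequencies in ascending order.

31.44 kHz, 50.7 kHz

fs/2 = 13.69 kHz.
50.7 kHz mod fs = 23.32 kHz.
23.32 kHz > fs/2 = 13.69 kHz, folds to fs − 23.32 kHz = 4.06 kHz.
31.44 kHz mod fs = 4.06 kHz.
4.06 kHz ≤ fs/2 = 13.69 kHz, appears at 4.06 kHz.
82.72 kHz mod fs = 0.58 kHz.
0.58 kHz ≤ fs/2 = 13.69 kHz, appears at 0.58 kHz.
98.64 kHz mod fs = 16.5 kHz.
16.5 kHz > fs/2 = 13.69 kHz, folds to fs − 16.5 kHz = 10.88 kHz.
31.44 kHz and 50.7 kHz both map to 4.06 kHz.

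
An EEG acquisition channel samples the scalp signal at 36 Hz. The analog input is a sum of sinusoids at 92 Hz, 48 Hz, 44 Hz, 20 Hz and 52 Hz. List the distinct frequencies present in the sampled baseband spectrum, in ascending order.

8 Hz, 12 Hz, 16 Hz

fs/2 = 18 Hz.
92 Hz mod fs = 20 Hz.
20 Hz > fs/2 = 18 Hz, folds to fs − 20 Hz = 16 Hz.
48 Hz mod fs = 12 Hz.
12 Hz ≤ fs/2 = 18 Hz, appears at 12 Hz.
44 Hz mod fs = 8 Hz.
8 Hz ≤ fs/2 = 18 Hz, appears at 8 Hz.
20 Hz > fs/2 = 18 Hz, folds to fs − 20 Hz = 16 Hz.
52 Hz mod fs = 16 Hz.
16 Hz ≤ fs/2 = 18 Hz, appears at 16 Hz.
Distinct values: {8 Hz, 12 Hz, 16 Hz}.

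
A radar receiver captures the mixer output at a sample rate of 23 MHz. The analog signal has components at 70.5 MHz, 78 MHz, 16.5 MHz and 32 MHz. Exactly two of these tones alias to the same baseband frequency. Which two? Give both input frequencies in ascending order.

fs/2 = 11.5 MHz.
70.5 MHz mod fs = 1.5 MHz.
1.5 MHz ≤ fs/2 = 11.5 MHz, appears at 1.5 MHz.
78 MHz mod fs = 9 MHz.
9 MHz ≤ fs/2 = 11.5 MHz, appears at 9 MHz.
16.5 MHz > fs/2 = 11.5 MHz, folds to fs − 16.5 MHz = 6.5 MHz.
32 MHz mod fs = 9 MHz.
9 MHz ≤ fs/2 = 11.5 MHz, appears at 9 MHz.
32 MHz and 78 MHz both map to 9 MHz.

32 MHz, 78 MHz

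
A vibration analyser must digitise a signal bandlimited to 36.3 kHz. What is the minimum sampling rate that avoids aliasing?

Nyquist rate = 2 × 36.3 kHz = 72.6 kHz.

72.6 kHz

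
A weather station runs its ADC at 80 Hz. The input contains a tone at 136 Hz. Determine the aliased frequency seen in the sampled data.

24 Hz

136 Hz mod fs = 56 Hz.
56 Hz > fs/2 = 40 Hz, folds to fs − 56 Hz = 24 Hz.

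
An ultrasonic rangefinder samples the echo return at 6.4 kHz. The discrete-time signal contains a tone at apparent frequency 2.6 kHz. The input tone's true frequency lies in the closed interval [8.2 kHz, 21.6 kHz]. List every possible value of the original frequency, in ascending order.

9 kHz, 10.2 kHz, 15.4 kHz, 16.6 kHz

Frequencies that alias to 2.6 kHz are k·fs ± 2.6 kHz for integer k ≥ 0.
k=0: 2.6 kHz.
k=1: 3.8 kHz, 9 kHz.
k=2: 10.2 kHz, 15.4 kHz.
k=3: 16.6 kHz, 21.8 kHz.
k=4: 23 kHz, 28.2 kHz.
Within [8.2 kHz, 21.6 kHz]: 9 kHz, 10.2 kHz, 15.4 kHz, 16.6 kHz.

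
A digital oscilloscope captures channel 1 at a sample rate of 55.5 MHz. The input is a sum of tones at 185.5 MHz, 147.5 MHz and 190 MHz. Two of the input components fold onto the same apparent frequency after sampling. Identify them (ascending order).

fs/2 = 27.75 MHz.
185.5 MHz mod fs = 19 MHz.
19 MHz ≤ fs/2 = 27.75 MHz, appears at 19 MHz.
147.5 MHz mod fs = 36.5 MHz.
36.5 MHz > fs/2 = 27.75 MHz, folds to fs − 36.5 MHz = 19 MHz.
190 MHz mod fs = 23.5 MHz.
23.5 MHz ≤ fs/2 = 27.75 MHz, appears at 23.5 MHz.
147.5 MHz and 185.5 MHz both map to 19 MHz.

147.5 MHz, 185.5 MHz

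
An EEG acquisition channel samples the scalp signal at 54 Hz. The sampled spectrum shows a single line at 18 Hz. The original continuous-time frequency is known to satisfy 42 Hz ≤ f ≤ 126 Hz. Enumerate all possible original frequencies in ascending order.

Frequencies that alias to 18 Hz are k·fs ± 18 Hz for integer k ≥ 0.
k=0: 18 Hz.
k=1: 36 Hz, 72 Hz.
k=2: 90 Hz, 126 Hz.
k=3: 144 Hz, 180 Hz.
Within [42 Hz, 126 Hz]: 72 Hz, 90 Hz, 126 Hz.

72 Hz, 90 Hz, 126 Hz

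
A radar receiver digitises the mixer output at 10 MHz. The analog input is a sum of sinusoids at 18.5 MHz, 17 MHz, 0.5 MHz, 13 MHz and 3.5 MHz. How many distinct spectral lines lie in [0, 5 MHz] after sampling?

fs/2 = 5 MHz.
18.5 MHz mod fs = 8.5 MHz.
8.5 MHz > fs/2 = 5 MHz, folds to fs − 8.5 MHz = 1.5 MHz.
17 MHz mod fs = 7 MHz.
7 MHz > fs/2 = 5 MHz, folds to fs − 7 MHz = 3 MHz.
0.5 MHz ≤ fs/2 = 5 MHz, passes unchanged.
13 MHz mod fs = 3 MHz.
3 MHz ≤ fs/2 = 5 MHz, appears at 3 MHz.
3.5 MHz ≤ fs/2 = 5 MHz, passes unchanged.
Distinct values: {0.5 MHz, 1.5 MHz, 3 MHz, 3.5 MHz} → 4.

4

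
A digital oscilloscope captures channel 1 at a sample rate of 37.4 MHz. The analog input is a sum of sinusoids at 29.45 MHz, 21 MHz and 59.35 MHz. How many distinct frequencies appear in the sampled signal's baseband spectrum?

3

fs/2 = 18.7 MHz.
29.45 MHz > fs/2 = 18.7 MHz, folds to fs − 29.45 MHz = 7.95 MHz.
21 MHz > fs/2 = 18.7 MHz, folds to fs − 21 MHz = 16.4 MHz.
59.35 MHz mod fs = 21.95 MHz.
21.95 MHz > fs/2 = 18.7 MHz, folds to fs − 21.95 MHz = 15.45 MHz.
Distinct values: {7.95 MHz, 15.45 MHz, 16.4 MHz} → 3.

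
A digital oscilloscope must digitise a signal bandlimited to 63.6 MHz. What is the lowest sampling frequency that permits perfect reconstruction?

127.2 MHz

Nyquist rate = 2 × 63.6 MHz = 127.2 MHz.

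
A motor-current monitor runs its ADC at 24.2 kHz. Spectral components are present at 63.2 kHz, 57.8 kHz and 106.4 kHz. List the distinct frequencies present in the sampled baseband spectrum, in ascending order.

9.4 kHz, 9.6 kHz

fs/2 = 12.1 kHz.
63.2 kHz mod fs = 14.8 kHz.
14.8 kHz > fs/2 = 12.1 kHz, folds to fs − 14.8 kHz = 9.4 kHz.
57.8 kHz mod fs = 9.4 kHz.
9.4 kHz ≤ fs/2 = 12.1 kHz, appears at 9.4 kHz.
106.4 kHz mod fs = 9.6 kHz.
9.6 kHz ≤ fs/2 = 12.1 kHz, appears at 9.6 kHz.
Distinct values: {9.4 kHz, 9.6 kHz}.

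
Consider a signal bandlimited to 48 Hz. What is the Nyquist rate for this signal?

Nyquist rate = 2 × 48 Hz = 96 Hz.

96 Hz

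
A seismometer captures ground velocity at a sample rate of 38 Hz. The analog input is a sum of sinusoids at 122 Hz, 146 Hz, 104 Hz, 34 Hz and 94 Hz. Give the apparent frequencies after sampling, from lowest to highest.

4 Hz, 6 Hz, 8 Hz, 10 Hz, 18 Hz

fs/2 = 19 Hz.
122 Hz mod fs = 8 Hz.
8 Hz ≤ fs/2 = 19 Hz, appears at 8 Hz.
146 Hz mod fs = 32 Hz.
32 Hz > fs/2 = 19 Hz, folds to fs − 32 Hz = 6 Hz.
104 Hz mod fs = 28 Hz.
28 Hz > fs/2 = 19 Hz, folds to fs − 28 Hz = 10 Hz.
34 Hz > fs/2 = 19 Hz, folds to fs − 34 Hz = 4 Hz.
94 Hz mod fs = 18 Hz.
18 Hz ≤ fs/2 = 19 Hz, appears at 18 Hz.
Distinct values: {4 Hz, 6 Hz, 8 Hz, 10 Hz, 18 Hz}.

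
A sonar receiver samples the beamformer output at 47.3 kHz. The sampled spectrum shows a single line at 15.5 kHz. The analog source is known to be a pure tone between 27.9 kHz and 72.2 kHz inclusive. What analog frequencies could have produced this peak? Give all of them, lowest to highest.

31.8 kHz, 62.8 kHz

Frequencies that alias to 15.5 kHz are k·fs ± 15.5 kHz for integer k ≥ 0.
k=0: 15.5 kHz.
k=1: 31.8 kHz, 62.8 kHz.
k=2: 79.1 kHz, 110.1 kHz.
Within [27.9 kHz, 72.2 kHz]: 31.8 kHz, 62.8 kHz.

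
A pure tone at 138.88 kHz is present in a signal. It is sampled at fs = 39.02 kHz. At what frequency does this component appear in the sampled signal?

17.2 kHz

138.88 kHz mod fs = 21.82 kHz.
21.82 kHz > fs/2 = 19.51 kHz, folds to fs − 21.82 kHz = 17.2 kHz.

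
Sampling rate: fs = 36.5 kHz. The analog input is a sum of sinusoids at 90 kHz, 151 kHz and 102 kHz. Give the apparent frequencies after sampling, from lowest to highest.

5 kHz, 7.5 kHz, 17 kHz

fs/2 = 18.25 kHz.
90 kHz mod fs = 17 kHz.
17 kHz ≤ fs/2 = 18.25 kHz, appears at 17 kHz.
151 kHz mod fs = 5 kHz.
5 kHz ≤ fs/2 = 18.25 kHz, appears at 5 kHz.
102 kHz mod fs = 29 kHz.
29 kHz > fs/2 = 18.25 kHz, folds to fs − 29 kHz = 7.5 kHz.
Distinct values: {5 kHz, 7.5 kHz, 17 kHz}.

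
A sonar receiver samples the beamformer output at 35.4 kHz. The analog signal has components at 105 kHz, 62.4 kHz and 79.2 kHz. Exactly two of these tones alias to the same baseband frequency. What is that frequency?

8.4 kHz

fs/2 = 17.7 kHz.
105 kHz mod fs = 34.2 kHz.
34.2 kHz > fs/2 = 17.7 kHz, folds to fs − 34.2 kHz = 1.2 kHz.
62.4 kHz mod fs = 27 kHz.
27 kHz > fs/2 = 17.7 kHz, folds to fs − 27 kHz = 8.4 kHz.
79.2 kHz mod fs = 8.4 kHz.
8.4 kHz ≤ fs/2 = 17.7 kHz, appears at 8.4 kHz.
62.4 kHz and 79.2 kHz both map to 8.4 kHz.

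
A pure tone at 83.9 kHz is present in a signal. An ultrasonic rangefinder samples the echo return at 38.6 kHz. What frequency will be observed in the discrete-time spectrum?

83.9 kHz mod fs = 6.7 kHz.
6.7 kHz ≤ fs/2 = 19.3 kHz, appears at 6.7 kHz.

6.7 kHz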